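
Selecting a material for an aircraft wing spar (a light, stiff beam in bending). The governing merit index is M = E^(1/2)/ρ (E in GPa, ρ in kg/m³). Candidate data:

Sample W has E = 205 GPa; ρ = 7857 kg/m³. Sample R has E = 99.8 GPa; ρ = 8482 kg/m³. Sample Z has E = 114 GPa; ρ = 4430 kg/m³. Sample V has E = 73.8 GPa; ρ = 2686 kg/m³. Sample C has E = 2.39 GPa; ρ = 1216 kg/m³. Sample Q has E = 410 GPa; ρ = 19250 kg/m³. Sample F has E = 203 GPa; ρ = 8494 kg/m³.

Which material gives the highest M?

Evaluate M for each candidate:
  sample V: M = 3.20×10⁻³
  sample Z: M = 2.41×10⁻³
  sample W: M = 1.82×10⁻³
  sample F: M = 1.68×10⁻³
  sample C: M = 1.27×10⁻³
  sample R: M = 1.18×10⁻³
  sample Q: M = 1.05×10⁻³
Sample V ranks first.

sample V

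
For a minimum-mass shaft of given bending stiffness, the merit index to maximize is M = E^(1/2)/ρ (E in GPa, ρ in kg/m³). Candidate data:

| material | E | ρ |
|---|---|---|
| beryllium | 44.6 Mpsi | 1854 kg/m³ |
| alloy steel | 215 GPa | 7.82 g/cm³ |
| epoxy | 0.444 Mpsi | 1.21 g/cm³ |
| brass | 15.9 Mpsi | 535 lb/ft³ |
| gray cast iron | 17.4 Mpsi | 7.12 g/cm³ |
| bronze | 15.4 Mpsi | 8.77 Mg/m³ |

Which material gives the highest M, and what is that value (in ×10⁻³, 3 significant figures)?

In SI units:
  beryllium: E = 307.5 GPa, ρ = 1854 kg/m³
  alloy steel: E = 215.0 GPa, ρ = 7820 kg/m³
  epoxy: E = 3.061 GPa, ρ = 1210 kg/m³
  brass: E = 109.6 GPa, ρ = 8570 kg/m³
  gray cast iron: E = 120.0 GPa, ρ = 7120 kg/m³
  bronze: E = 106.2 GPa, ρ = 8770 kg/m³
  beryllium: M = 9.46×10⁻³
  alloy steel: M = 1.88×10⁻³
  gray cast iron: M = 1.54×10⁻³
  epoxy: M = 1.45×10⁻³
  brass: M = 1.22×10⁻³
  bronze: M = 1.17×10⁻³
The maximum is for beryllium.

beryllium, M = 9.46×10⁻³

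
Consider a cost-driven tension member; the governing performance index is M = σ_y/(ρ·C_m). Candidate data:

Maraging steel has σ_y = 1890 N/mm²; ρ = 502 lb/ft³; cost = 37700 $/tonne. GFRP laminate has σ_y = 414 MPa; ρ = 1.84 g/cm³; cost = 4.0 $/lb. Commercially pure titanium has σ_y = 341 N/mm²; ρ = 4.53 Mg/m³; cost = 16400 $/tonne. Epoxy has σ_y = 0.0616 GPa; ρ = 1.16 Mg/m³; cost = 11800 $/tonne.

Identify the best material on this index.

GFRP laminate

In SI units:
  maraging steel: σ_y = 1890 MPa, ρ = 8041 kg/m³, cost = 37.70 $/kg
  GFRP laminate: σ_y = 414.0 MPa, ρ = 1840 kg/m³, cost = 8.818 $/kg
  commercially pure titanium: σ_y = 341.0 MPa, ρ = 4530 kg/m³, cost = 16.40 $/kg
  epoxy: σ_y = 61.60 MPa, ρ = 1160 kg/m³, cost = 11.80 $/kg
  GFRP laminate: M = 25.5 kN·m per $
  maraging steel: M = 6.23 kN·m per $
  commercially pure titanium: M = 4.59 kN·m per $
  epoxy: M = 4.50 kN·m per $
GFRP laminate has the largest M.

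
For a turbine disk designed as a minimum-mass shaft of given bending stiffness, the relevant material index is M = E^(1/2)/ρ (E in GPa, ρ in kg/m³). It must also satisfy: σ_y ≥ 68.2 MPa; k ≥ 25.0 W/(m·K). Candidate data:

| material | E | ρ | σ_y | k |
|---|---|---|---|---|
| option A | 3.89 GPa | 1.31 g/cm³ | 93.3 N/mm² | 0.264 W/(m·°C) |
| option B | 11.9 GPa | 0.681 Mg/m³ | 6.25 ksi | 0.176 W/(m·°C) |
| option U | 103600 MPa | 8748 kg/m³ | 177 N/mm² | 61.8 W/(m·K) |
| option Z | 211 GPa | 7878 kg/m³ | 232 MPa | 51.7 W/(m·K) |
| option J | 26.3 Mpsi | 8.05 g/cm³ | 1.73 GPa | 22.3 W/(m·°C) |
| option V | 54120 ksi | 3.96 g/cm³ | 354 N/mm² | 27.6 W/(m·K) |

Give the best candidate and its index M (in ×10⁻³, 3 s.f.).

Screen on constraints: σ_y ≥ 68.2 MPa; k ≥ 25.0 W/(m·K). Survivors: option U, option Z, option V.
Normalizing units and computing the index:
  option U: E = 103.6 GPa, ρ = 8748 kg/m³
  option Z: E = 211.0 GPa, ρ = 7878 kg/m³
  option V: E = 373.1 GPa, ρ = 3960 kg/m³
  option V: M = 4.88×10⁻³
  option Z: M = 1.84×10⁻³
  option U: M = 1.16×10⁻³
Highest index: option V.

option V, M = 4.88×10⁻³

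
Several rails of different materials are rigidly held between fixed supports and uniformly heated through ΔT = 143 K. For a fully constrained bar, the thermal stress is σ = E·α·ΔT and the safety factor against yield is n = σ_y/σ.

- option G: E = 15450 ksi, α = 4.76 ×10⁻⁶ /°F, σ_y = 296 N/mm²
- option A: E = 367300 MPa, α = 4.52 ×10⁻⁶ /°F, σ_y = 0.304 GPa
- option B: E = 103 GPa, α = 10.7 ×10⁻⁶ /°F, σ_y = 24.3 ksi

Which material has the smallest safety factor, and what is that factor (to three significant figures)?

option B, n = 0.591

In consistent units (E in GPa, α in ×10⁻⁶/K, σ_y in MPa):
  option G: E = 106.5, α = 8.57, σ_y = 296.0 → σ = 131 MPa, n = 2.27
  option A: E = 367.3, α = 8.14, σ_y = 304.0 → σ = 427 MPa, n = 0.711
  option B: E = 103.0, α = 19.3, σ_y = 167.5 → σ = 284 MPa, n = 0.591
The minimum is option B at n = 0.591.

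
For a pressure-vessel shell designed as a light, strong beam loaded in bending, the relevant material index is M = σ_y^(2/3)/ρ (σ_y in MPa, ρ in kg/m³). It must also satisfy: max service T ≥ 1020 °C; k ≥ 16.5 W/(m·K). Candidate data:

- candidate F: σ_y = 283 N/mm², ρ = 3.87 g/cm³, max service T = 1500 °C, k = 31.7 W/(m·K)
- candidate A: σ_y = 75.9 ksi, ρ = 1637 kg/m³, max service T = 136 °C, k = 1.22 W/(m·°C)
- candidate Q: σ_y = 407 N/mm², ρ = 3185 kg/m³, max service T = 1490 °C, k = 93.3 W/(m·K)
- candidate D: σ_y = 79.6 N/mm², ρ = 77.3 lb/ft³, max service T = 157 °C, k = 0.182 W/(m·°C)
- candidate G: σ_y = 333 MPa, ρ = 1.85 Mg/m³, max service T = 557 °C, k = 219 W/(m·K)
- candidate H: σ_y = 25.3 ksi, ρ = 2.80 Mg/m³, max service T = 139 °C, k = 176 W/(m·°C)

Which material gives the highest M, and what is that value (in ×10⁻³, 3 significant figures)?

Screen on constraints: max service T ≥ 1020 °C; k ≥ 16.5 W/(m·K). Survivors: candidate F, candidate Q.
Convert each candidate to consistent units, then evaluate M:
  candidate F: σ_y = 283.0 MPa, ρ = 3870 kg/m³
  candidate Q: σ_y = 407.0 MPa, ρ = 3185 kg/m³
  candidate Q: M = 17.2×10⁻³
  candidate F: M = 11.1×10⁻³
Candidate Q has the largest M.

candidate Q, M = 17.2×10⁻³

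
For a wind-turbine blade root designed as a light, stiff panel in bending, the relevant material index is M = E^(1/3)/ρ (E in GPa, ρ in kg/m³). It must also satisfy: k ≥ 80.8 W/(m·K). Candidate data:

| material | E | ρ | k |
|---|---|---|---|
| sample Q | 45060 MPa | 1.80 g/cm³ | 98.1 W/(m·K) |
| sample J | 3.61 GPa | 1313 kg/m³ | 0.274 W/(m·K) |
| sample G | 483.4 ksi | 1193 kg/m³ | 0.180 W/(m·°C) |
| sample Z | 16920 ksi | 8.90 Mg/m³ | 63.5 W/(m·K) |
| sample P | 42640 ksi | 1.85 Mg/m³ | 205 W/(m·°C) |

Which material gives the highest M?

sample P

Screen on constraints: k ≥ 80.8 W/(m·K). Survivors: sample Q, sample P.
In SI units:
  sample Q: E = 45.06 GPa, ρ = 1800 kg/m³
  sample P: E = 294.0 GPa, ρ = 1850 kg/m³
  sample P: M = 3.59×10⁻³
  sample Q: M = 1.98×10⁻³
Sample P has the largest M.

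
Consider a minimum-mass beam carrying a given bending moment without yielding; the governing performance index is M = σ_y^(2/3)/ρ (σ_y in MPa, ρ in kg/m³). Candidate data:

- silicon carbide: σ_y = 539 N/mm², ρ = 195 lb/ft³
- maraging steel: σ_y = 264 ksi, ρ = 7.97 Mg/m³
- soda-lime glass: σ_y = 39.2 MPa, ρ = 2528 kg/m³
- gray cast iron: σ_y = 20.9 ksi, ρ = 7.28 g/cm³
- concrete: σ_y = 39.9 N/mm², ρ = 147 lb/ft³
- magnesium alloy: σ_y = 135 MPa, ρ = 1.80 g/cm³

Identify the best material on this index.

In SI units:
  silicon carbide: σ_y = 539.0 MPa, ρ = 3124 kg/m³
  maraging steel: σ_y = 1820 MPa, ρ = 7970 kg/m³
  soda-lime glass: σ_y = 39.20 MPa, ρ = 2528 kg/m³
  gray cast iron: σ_y = 144.1 MPa, ρ = 7280 kg/m³
  concrete: σ_y = 39.90 MPa, ρ = 2355 kg/m³
  magnesium alloy: σ_y = 135.0 MPa, ρ = 1800 kg/m³
  silicon carbide: M = 21.2×10⁻³
  maraging steel: M = 18.7×10⁻³
  magnesium alloy: M = 14.6×10⁻³
  concrete: M = 4.96×10⁻³
  soda-lime glass: M = 4.56×10⁻³
  gray cast iron: M = 3.78×10⁻³
The maximum is for silicon carbide.

silicon carbide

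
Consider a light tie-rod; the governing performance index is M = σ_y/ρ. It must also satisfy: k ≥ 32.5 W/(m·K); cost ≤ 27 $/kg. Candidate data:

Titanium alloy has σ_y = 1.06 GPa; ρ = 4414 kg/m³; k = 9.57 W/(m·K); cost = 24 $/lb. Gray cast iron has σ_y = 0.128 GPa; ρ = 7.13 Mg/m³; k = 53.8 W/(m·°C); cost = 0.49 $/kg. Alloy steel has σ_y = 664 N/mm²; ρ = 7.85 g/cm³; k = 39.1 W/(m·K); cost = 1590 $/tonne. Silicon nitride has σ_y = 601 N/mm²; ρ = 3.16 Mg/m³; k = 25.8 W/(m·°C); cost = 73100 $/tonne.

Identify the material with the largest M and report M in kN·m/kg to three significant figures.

alloy steel, M = 84.6 kN·m/kg

Screen on constraints: k ≥ 32.5 W/(m·K); cost ≤ 27 $/kg. Survivors: gray cast iron, alloy steel.
Normalizing units and computing the index:
  gray cast iron: σ_y = 128.0 MPa, ρ = 7130 kg/m³
  alloy steel: σ_y = 664.0 MPa, ρ = 7850 kg/m³
  alloy steel: M = 84.6 kN·m/kg
  gray cast iron: M = 18.0 kN·m/kg
The maximum is for alloy steel.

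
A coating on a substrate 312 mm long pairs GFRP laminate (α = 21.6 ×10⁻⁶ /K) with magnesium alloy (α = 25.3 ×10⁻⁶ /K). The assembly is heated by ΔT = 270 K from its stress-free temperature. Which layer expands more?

α(GFRP laminate) = 21.6×10⁻⁶/K vs α(magnesium alloy) = 25.3×10⁻⁶/K.
Higher α expands more for the same ΔT: magnesium alloy.

magnesium alloy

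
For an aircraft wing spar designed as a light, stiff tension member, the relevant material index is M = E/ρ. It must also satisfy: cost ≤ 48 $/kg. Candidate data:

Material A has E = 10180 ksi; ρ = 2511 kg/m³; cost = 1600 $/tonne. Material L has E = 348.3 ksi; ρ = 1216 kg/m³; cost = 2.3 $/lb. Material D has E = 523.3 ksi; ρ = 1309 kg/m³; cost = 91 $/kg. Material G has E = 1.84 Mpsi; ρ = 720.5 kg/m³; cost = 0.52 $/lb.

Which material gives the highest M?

material A

Screen on constraints: cost ≤ 48 $/kg. Survivors: material A, material L, material G.
Putting every candidate on a common basis:
  material A: E = 70.19 GPa, ρ = 2511 kg/m³
  material L: E = 2.401 GPa, ρ = 1216 kg/m³
  material G: E = 12.69 GPa, ρ = 720.5 kg/m³
  material A: M = 28.0 MN·m/kg
  material G: M = 17.6 MN·m/kg
  material L: M = 1.97 MN·m/kg
Material A ranks first.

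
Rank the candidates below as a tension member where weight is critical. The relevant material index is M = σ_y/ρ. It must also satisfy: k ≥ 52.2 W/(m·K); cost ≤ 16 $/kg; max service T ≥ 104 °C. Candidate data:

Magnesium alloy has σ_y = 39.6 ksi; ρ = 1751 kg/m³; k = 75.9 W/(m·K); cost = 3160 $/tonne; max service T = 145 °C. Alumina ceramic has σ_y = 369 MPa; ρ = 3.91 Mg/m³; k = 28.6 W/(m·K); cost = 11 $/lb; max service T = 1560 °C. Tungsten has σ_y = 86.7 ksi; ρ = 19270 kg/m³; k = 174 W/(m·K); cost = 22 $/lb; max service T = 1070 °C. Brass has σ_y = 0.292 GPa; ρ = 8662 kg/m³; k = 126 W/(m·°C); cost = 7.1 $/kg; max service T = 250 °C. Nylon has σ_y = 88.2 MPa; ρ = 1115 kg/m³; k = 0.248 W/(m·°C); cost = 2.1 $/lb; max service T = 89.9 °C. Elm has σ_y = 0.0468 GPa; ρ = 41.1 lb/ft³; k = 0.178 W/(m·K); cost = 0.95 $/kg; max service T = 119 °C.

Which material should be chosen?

Screen on constraints: k ≥ 52.2 W/(m·K); cost ≤ 16 $/kg; max service T ≥ 104 °C. Survivors: magnesium alloy, brass.
Normalizing units and computing the index:
  magnesium alloy: σ_y = 273.0 MPa, ρ = 1751 kg/m³
  brass: σ_y = 292.0 MPa, ρ = 8662 kg/m³
  magnesium alloy: M = 156 kN·m/kg
  brass: M = 33.7 kN·m/kg
Magnesium alloy ranks first.

magnesium alloy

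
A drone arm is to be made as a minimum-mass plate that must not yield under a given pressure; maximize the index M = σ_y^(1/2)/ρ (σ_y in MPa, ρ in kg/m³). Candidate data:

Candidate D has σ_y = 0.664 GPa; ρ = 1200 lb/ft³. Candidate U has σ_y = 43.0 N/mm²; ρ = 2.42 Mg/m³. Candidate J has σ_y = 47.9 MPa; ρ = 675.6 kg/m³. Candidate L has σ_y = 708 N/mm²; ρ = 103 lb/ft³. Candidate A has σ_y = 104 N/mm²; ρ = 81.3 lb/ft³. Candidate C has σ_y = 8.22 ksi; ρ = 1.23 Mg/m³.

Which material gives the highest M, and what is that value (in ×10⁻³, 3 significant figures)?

candidate L, M = 16.1×10⁻³

After converting to SI:
  candidate D: σ_y = 664.0 MPa, ρ = 19220 kg/m³
  candidate U: σ_y = 43.00 MPa, ρ = 2420 kg/m³
  candidate J: σ_y = 47.90 MPa, ρ = 675.6 kg/m³
  candidate L: σ_y = 708.0 MPa, ρ = 1650 kg/m³
  candidate A: σ_y = 104.0 MPa, ρ = 1302 kg/m³
  candidate C: σ_y = 56.67 MPa, ρ = 1230 kg/m³
  candidate L: M = 16.1×10⁻³
  candidate J: M = 10.2×10⁻³
  candidate A: M = 7.83×10⁻³
  candidate C: M = 6.12×10⁻³
  candidate U: M = 2.71×10⁻³
  candidate D: M = 1.34×10⁻³
The maximum is for candidate L.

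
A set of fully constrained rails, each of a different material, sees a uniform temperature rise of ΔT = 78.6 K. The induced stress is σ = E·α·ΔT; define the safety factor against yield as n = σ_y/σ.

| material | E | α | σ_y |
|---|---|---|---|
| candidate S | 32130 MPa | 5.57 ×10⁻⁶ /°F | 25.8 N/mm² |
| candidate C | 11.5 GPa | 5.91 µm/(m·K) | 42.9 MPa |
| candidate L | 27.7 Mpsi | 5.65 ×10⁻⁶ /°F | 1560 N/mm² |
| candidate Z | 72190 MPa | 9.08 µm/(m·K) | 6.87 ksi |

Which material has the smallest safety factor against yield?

candidate Z

With everything in SI (GPa, ×10⁻⁶/K, MPa):
  candidate S: E = 32.13, α = 10.0, σ_y = 25.80 → σ = 25.3 MPa, n = 1.02
  candidate C: E = 11.50, α = 5.91, σ_y = 42.90 → σ = 5.34 MPa, n = 8.03
  candidate L: E = 191.0, α = 10.2, σ_y = 1560 → σ = 153 MPa, n = 10.2
  candidate Z: E = 72.19, α = 9.08, σ_y = 47.37 → σ = 51.5 MPa, n = 0.919
Smallest n: candidate Z with n = 0.919.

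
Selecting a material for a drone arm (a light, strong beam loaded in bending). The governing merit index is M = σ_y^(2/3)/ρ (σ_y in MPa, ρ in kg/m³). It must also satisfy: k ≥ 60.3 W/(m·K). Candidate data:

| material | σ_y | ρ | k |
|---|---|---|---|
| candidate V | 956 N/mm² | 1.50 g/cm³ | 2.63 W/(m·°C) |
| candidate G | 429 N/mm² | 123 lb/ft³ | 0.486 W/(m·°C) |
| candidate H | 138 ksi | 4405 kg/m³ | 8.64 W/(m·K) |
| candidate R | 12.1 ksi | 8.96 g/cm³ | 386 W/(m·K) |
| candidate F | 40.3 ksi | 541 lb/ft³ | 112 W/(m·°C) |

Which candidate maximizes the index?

candidate F

Screen on constraints: k ≥ 60.3 W/(m·K). Survivors: candidate R, candidate F.
Putting every candidate on a common basis:
  candidate R: σ_y = 83.43 MPa, ρ = 8960 kg/m³
  candidate F: σ_y = 277.9 MPa, ρ = 8666 kg/m³
  candidate F: M = 4.91×10⁻³
  candidate R: M = 2.13×10⁻³
Candidate F has the largest M.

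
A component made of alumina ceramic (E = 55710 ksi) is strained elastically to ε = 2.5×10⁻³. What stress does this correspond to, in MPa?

E = 55710 ksi = 384.1 GPa.
σ = E·ε = 384100 MPa × 2.5×10⁻³ = 960 MPa.

960 MPa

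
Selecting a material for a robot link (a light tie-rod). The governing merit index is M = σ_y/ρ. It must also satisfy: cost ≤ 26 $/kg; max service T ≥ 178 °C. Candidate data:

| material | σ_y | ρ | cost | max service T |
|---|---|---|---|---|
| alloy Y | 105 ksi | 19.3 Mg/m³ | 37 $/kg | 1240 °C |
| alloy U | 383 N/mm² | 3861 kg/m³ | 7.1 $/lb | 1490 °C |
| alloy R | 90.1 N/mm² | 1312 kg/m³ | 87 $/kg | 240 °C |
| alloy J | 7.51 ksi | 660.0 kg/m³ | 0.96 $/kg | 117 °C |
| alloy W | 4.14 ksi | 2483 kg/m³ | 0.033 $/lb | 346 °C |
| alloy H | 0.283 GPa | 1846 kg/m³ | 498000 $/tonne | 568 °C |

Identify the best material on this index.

alloy U

Screen on constraints: cost ≤ 26 $/kg; max service T ≥ 178 °C. Survivors: alloy U, alloy W.
Convert each candidate to consistent units, then evaluate M:
  alloy U: σ_y = 383.0 MPa, ρ = 3861 kg/m³
  alloy W: σ_y = 28.54 MPa, ρ = 2483 kg/m³
  alloy U: M = 99.2 kN·m/kg
  alloy W: M = 11.5 kN·m/kg
Highest index: alloy U.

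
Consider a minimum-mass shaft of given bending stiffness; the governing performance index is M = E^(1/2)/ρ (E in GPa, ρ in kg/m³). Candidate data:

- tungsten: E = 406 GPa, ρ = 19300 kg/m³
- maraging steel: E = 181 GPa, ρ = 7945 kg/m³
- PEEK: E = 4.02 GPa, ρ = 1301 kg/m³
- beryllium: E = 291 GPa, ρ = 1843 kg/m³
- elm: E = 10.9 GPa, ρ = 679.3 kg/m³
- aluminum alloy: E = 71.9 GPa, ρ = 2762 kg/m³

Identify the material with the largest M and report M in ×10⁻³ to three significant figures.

Evaluate M for each candidate:
  beryllium: M = 9.26×10⁻³
  elm: M = 4.86×10⁻³
  aluminum alloy: M = 3.07×10⁻³
  maraging steel: M = 1.69×10⁻³
  PEEK: M = 1.54×10⁻³
  tungsten: M = 1.04×10⁻³
The maximum is for beryllium.

beryllium, M = 9.26×10⁻³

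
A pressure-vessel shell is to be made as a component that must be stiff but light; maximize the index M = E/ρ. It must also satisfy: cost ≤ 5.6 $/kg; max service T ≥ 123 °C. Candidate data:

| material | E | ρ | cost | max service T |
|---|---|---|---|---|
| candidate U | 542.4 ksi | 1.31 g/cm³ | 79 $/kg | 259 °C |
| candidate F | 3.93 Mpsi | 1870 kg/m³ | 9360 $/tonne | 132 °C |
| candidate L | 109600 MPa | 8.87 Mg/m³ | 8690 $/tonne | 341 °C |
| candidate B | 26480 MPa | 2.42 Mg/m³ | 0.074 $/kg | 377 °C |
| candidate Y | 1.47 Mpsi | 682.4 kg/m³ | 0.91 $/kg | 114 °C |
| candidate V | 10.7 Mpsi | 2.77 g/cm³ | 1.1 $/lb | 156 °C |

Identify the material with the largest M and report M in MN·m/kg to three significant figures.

candidate V, M = 26.6 MN·m/kg

Screen on constraints: cost ≤ 5.6 $/kg; max service T ≥ 123 °C. Survivors: candidate B, candidate V.
Normalizing units and computing the index:
  candidate B: E = 26.48 GPa, ρ = 2420 kg/m³
  candidate V: E = 73.77 GPa, ρ = 2770 kg/m³
  candidate V: M = 26.6 MN·m/kg
  candidate B: M = 10.9 MN·m/kg
Highest index: candidate V.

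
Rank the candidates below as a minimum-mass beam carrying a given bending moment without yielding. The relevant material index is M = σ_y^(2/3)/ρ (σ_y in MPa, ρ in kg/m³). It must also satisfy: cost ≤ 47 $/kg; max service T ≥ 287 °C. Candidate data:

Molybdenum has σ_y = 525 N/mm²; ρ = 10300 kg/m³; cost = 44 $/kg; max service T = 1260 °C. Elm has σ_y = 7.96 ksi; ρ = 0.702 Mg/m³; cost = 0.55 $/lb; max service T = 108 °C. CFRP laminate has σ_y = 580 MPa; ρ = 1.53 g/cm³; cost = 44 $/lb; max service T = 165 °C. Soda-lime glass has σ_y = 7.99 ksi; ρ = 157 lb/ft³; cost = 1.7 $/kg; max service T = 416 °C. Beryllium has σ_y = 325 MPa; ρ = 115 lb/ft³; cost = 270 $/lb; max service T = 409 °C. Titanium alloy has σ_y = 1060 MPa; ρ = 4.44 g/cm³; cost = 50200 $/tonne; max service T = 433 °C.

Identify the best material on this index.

molybdenum

Screen on constraints: cost ≤ 47 $/kg; max service T ≥ 287 °C. Survivors: molybdenum, soda-lime glass.
In SI units:
  molybdenum: σ_y = 525.0 MPa, ρ = 10300 kg/m³
  soda-lime glass: σ_y = 55.09 MPa, ρ = 2515 kg/m³
  molybdenum: M = 6.32×10⁻³
  soda-lime glass: M = 5.76×10⁻³
The maximum is for molybdenum.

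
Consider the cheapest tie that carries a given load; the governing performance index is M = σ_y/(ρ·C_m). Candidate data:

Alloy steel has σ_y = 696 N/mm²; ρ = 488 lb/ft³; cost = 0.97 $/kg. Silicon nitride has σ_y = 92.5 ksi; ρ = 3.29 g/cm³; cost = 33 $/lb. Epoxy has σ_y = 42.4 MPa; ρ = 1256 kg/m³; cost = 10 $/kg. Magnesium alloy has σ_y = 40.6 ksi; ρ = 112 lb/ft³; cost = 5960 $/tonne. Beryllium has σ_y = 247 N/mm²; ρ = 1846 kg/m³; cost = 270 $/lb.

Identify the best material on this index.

Convert each candidate to consistent units, then evaluate M:
  alloy steel: σ_y = 696.0 MPa, ρ = 7817 kg/m³, cost = 0.9700 $/kg
  silicon nitride: σ_y = 637.8 MPa, ρ = 3290 kg/m³, cost = 72.75 $/kg
  epoxy: σ_y = 42.40 MPa, ρ = 1256 kg/m³, cost = 10.00 $/kg
  magnesium alloy: σ_y = 279.9 MPa, ρ = 1794 kg/m³, cost = 5.960 $/kg
  beryllium: σ_y = 247.0 MPa, ρ = 1846 kg/m³, cost = 595.2 $/kg
  alloy steel: M = 91.8 kN·m per $
  magnesium alloy: M = 26.2 kN·m per $
  epoxy: M = 3.38 kN·m per $
  silicon nitride: M = 2.66 kN·m per $
  beryllium: M = 0.225 kN·m per $
The maximum is for alloy steel.

alloy steel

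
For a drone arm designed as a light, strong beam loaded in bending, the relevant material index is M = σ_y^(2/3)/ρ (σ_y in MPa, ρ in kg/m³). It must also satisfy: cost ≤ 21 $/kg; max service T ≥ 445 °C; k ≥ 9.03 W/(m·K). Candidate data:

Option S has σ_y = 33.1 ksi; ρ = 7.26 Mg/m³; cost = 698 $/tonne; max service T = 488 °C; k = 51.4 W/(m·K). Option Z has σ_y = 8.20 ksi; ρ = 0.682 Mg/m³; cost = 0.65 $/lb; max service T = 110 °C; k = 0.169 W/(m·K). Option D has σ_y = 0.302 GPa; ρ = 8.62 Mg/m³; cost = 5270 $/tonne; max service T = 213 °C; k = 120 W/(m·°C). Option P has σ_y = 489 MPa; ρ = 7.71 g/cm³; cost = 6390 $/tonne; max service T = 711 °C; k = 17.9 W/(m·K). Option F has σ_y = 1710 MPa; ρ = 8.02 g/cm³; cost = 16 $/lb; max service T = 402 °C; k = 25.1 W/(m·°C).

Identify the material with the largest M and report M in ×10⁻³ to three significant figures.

Screen on constraints: cost ≤ 21 $/kg; max service T ≥ 445 °C; k ≥ 9.03 W/(m·K). Survivors: option S, option P.
Putting every candidate on a common basis:
  option S: σ_y = 228.2 MPa, ρ = 7260 kg/m³
  option P: σ_y = 489.0 MPa, ρ = 7710 kg/m³
  option P: M = 8.05×10⁻³
  option S: M = 5.14×10⁻³
Option P ranks first.

option P, M = 8.05×10⁻³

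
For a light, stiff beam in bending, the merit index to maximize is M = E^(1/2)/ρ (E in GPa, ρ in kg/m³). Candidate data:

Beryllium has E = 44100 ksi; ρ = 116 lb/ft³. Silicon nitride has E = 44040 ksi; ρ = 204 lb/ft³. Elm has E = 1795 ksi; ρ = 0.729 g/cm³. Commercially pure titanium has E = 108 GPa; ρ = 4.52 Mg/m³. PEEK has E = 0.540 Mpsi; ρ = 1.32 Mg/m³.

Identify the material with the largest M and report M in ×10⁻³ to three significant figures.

After converting to SI:
  beryllium: E = 304.1 GPa, ρ = 1858 kg/m³
  silicon nitride: E = 303.6 GPa, ρ = 3268 kg/m³
  elm: E = 12.38 GPa, ρ = 729.0 kg/m³
  commercially pure titanium: E = 108.0 GPa, ρ = 4520 kg/m³
  PEEK: E = 3.723 GPa, ρ = 1320 kg/m³
  beryllium: M = 9.38×10⁻³
  silicon nitride: M = 5.33×10⁻³
  elm: M = 4.83×10⁻³
  commercially pure titanium: M = 2.30×10⁻³
  PEEK: M = 1.46×10⁻³
Highest index: beryllium.

beryllium, M = 9.38×10⁻³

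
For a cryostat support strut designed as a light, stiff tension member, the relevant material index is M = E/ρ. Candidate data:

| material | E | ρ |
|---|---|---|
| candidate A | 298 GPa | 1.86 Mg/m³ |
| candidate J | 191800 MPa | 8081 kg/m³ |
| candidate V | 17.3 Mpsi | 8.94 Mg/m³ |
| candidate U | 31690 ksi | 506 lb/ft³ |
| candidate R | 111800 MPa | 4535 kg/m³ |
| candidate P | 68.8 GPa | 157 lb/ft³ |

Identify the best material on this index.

candidate A

Normalizing units and computing the index:
  candidate A: E = 298.0 GPa, ρ = 1860 kg/m³
  candidate J: E = 191.8 GPa, ρ = 8081 kg/m³
  candidate V: E = 119.3 GPa, ρ = 8940 kg/m³
  candidate U: E = 218.5 GPa, ρ = 8105 kg/m³
  candidate R: E = 111.8 GPa, ρ = 4535 kg/m³
  candidate P: E = 68.80 GPa, ρ = 2515 kg/m³
  candidate A: M = 160 MN·m/kg
  candidate P: M = 27.4 MN·m/kg
  candidate U: M = 27.0 MN·m/kg
  candidate R: M = 24.7 MN·m/kg
  candidate J: M = 23.7 MN·m/kg
  candidate V: M = 13.3 MN·m/kg
Candidate A ranks first.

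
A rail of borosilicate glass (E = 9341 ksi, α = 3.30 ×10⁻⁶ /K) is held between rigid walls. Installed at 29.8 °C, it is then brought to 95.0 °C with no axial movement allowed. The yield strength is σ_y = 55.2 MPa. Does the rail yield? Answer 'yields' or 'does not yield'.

does not yield

E = 9341 ksi = 64.40 GPa.
ΔT = 65.20 K. Constrained thermal stress σ = E·α·ΔT = 64.40×10³ MPa × 3.30×10⁻⁶ × 65.20 = 13.9 MPa (compressive).
Compare to σ_y = 55.2 MPa: σ < σ_y, so it does not yield.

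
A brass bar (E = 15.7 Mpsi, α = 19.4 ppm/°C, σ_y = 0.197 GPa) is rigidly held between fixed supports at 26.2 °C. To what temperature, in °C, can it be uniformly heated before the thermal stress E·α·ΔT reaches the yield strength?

E = 15.7 Mpsi = 108.2 GPa.
σ_y = 0.197 GPa = 197.0 MPa.
E·α·ΔT = 197.0 MPa ⇒ ΔT = 197.0 / (108.2×10³ × 19.4×10⁻⁶) = 93.81 K.
T = 26.2 + 93.81 = 120.0 °C.

120 °C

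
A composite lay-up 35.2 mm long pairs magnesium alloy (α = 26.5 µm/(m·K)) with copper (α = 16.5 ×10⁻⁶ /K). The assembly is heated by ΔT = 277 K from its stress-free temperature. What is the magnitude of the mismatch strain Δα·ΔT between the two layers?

2.77×10⁻³

Δα = |26.5 − 16.5|×10⁻⁶/K = 10.0×10⁻⁶/K.
Mismatch strain = Δα·ΔT = 10.0×10⁻⁶ × 277.0 = 2.77×10⁻³.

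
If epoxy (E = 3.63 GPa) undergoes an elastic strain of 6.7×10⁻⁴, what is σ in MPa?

σ = E·ε = 3630 MPa × 6.7×10⁻⁴ = 2.43 MPa.

2.43 MPa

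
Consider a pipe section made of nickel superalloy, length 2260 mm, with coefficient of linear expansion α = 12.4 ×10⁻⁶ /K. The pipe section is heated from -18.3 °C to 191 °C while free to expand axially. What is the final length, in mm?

2265.9 mm

ΔT = 191 − (-18.3) = 209.3 K.
ΔL = α·L₀·ΔT = 12.4×10⁻⁶ × 2260 mm × 209.3 K = 5.87 mm.
L = L₀ + ΔL = 2260 + 5.87 = 2265.9 mm.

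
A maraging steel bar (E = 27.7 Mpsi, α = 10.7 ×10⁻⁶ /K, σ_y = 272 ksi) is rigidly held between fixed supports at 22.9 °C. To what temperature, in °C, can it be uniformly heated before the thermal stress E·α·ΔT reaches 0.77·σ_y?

E = 27.7 Mpsi = 191.0 GPa.
σ_y = 272 ksi = 1875 MPa.
E·α·ΔT = 1444 MPa ⇒ ΔT = 1444 / (191.0×10³ × 10.7×10⁻⁶) = 706.6 K.
T = 22.9 + 706.6 = 729.5 °C.

730 °C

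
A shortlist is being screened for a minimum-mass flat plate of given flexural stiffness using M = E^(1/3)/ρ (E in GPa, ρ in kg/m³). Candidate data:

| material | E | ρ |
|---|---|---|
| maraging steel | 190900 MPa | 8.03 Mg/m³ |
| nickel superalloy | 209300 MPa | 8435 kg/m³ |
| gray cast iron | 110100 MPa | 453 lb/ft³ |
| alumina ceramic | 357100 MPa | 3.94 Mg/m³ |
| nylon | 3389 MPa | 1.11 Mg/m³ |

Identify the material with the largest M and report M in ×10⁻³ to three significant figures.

alumina ceramic, M = 1.80×10⁻³

After converting to SI:
  maraging steel: E = 190.9 GPa, ρ = 8030 kg/m³
  nickel superalloy: E = 209.3 GPa, ρ = 8435 kg/m³
  gray cast iron: E = 110.1 GPa, ρ = 7256 kg/m³
  alumina ceramic: E = 357.1 GPa, ρ = 3940 kg/m³
  nylon: E = 3.389 GPa, ρ = 1110 kg/m³
  alumina ceramic: M = 1.80×10⁻³
  nylon: M = 1.35×10⁻³
  maraging steel: M = 0.717×10⁻³
  nickel superalloy: M = 0.704×10⁻³
  gray cast iron: M = 0.661×10⁻³
Highest index: alumina ceramic.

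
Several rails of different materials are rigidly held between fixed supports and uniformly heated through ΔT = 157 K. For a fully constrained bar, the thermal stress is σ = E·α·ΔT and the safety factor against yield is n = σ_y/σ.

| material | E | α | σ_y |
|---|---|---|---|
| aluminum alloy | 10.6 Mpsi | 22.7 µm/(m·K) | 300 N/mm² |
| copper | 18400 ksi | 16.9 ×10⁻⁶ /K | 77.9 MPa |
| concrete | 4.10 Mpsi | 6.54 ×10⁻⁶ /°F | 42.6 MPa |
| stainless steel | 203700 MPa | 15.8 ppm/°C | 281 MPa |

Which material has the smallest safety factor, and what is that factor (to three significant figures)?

copper, n = 0.231

In consistent units (E in GPa, α in ×10⁻⁶/K, σ_y in MPa):
  aluminum alloy: E = 73.08, α = 22.7, σ_y = 300.0 → σ = 260 MPa, n = 1.15
  copper: E = 126.9, α = 16.9, σ_y = 77.90 → σ = 337 MPa, n = 0.231
  concrete: E = 28.27, α = 11.8, σ_y = 42.60 → σ = 52.2 MPa, n = 0.815
  stainless steel: E = 203.7, α = 15.8, σ_y = 281.0 → σ = 505 MPa, n = 0.556
Smallest n: copper with n = 0.231.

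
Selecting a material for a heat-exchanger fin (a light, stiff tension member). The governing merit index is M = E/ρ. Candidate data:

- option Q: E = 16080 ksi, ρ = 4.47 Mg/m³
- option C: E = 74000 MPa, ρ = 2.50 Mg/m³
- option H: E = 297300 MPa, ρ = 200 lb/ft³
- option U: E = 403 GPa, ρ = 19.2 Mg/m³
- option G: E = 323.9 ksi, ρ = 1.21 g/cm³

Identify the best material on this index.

After converting to SI:
  option Q: E = 110.9 GPa, ρ = 4470 kg/m³
  option C: E = 74.00 GPa, ρ = 2500 kg/m³
  option H: E = 297.3 GPa, ρ = 3204 kg/m³
  option U: E = 403.0 GPa, ρ = 19200 kg/m³
  option G: E = 2.233 GPa, ρ = 1210 kg/m³
  option H: M = 92.8 MN·m/kg
  option C: M = 29.6 MN·m/kg
  option Q: M = 24.8 MN·m/kg
  option U: M = 21.0 MN·m/kg
  option G: M = 1.85 MN·m/kg
Option H ranks first.

option H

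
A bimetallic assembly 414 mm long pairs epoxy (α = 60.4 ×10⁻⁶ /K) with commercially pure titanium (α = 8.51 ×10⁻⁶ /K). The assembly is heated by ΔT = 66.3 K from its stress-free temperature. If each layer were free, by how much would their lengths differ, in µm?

1420 µm

Δα = |60.4 − 8.51|×10⁻⁶/K = 51.9×10⁻⁶/K.
ΔL_mismatch = Δα·L·ΔT = 51.9×10⁻⁶ × 414.0 mm × 66.3 K = 1420 µm.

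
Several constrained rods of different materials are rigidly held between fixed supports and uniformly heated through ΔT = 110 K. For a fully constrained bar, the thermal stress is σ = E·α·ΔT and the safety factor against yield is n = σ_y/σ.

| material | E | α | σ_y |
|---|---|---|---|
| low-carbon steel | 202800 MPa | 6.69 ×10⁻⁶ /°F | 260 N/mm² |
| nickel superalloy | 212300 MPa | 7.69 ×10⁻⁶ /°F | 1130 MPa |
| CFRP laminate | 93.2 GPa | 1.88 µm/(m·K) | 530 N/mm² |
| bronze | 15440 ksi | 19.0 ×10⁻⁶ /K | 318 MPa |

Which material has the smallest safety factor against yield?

Converting E to GPa, α to ×10⁻⁶/K, σ_y to MPa, then σ and n for each:
  low-carbon steel: E = 202.8, α = 12.0, σ_y = 260.0 → σ = 269 MPa, n = 0.968
  nickel superalloy: E = 212.3, α = 13.8, σ_y = 1130 → σ = 323 MPa, n = 3.50
  CFRP laminate: E = 93.20, α = 1.88, σ_y = 530.0 → σ = 19.3 MPa, n = 27.5
  bronze: E = 106.5, α = 19.0, σ_y = 318.0 → σ = 222 MPa, n = 1.43
The minimum is low-carbon steel at n = 0.968.

low-carbon steel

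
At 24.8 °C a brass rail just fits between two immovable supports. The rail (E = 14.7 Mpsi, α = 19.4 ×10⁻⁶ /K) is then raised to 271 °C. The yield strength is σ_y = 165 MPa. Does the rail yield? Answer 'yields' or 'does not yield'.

E = 14.7 Mpsi = 101.4 GPa.
ΔT = 246.2 K. Constrained thermal stress σ = E·α·ΔT = 101.4×10³ MPa × 19.4×10⁻⁶ × 246.2 = 484 MPa (compressive).
Compare to σ_y = 165 MPa: σ ≥ σ_y, so it yields.

yields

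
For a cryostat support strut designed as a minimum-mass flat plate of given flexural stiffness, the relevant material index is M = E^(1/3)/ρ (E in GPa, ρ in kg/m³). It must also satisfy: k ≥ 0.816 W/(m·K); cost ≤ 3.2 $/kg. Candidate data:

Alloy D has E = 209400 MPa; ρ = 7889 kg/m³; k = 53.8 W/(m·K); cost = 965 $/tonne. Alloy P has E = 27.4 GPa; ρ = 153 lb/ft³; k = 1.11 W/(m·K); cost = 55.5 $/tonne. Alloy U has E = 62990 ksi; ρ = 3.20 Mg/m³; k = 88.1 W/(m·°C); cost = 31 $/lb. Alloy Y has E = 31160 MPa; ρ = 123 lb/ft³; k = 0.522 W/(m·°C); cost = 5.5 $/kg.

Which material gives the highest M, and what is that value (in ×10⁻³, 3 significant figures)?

alloy P, M = 1.23×10⁻³

Screen on constraints: k ≥ 0.816 W/(m·K); cost ≤ 3.2 $/kg. Survivors: alloy D, alloy P.
In SI units:
  alloy D: E = 209.4 GPa, ρ = 7889 kg/m³
  alloy P: E = 27.40 GPa, ρ = 2451 kg/m³
  alloy P: M = 1.23×10⁻³
  alloy D: M = 0.753×10⁻³
Alloy P has the largest M.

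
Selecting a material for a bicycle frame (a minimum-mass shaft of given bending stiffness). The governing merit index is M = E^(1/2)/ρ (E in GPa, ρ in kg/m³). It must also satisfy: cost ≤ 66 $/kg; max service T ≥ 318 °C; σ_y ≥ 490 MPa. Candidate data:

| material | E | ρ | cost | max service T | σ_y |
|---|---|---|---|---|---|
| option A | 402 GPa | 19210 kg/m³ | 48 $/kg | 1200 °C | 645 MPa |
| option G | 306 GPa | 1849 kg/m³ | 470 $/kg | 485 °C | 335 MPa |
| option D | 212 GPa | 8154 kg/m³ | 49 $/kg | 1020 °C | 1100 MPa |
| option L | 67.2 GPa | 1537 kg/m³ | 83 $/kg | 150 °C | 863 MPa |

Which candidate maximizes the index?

option D

Screen on constraints: cost ≤ 66 $/kg; max service T ≥ 318 °C; σ_y ≥ 490 MPa. Survivors: option A, option D.
Computing M directly (units already consistent):
  option D: M = 1.79×10⁻³
  option A: M = 1.04×10⁻³
Highest index: option D.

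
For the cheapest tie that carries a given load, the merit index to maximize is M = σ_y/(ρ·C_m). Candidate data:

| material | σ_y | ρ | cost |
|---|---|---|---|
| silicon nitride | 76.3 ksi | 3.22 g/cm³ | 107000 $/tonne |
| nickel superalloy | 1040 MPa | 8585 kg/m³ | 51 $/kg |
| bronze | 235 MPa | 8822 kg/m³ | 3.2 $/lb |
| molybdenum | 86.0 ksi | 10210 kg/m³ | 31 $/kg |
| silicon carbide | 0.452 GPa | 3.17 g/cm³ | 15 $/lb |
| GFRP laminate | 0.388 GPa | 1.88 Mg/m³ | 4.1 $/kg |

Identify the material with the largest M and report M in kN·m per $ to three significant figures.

Normalizing units and computing the index:
  silicon nitride: σ_y = 526.1 MPa, ρ = 3220 kg/m³, cost = 107.0 $/kg
  nickel superalloy: σ_y = 1040 MPa, ρ = 8585 kg/m³, cost = 51.00 $/kg
  bronze: σ_y = 235.0 MPa, ρ = 8822 kg/m³, cost = 7.055 $/kg
  molybdenum: σ_y = 592.9 MPa, ρ = 10210 kg/m³, cost = 31.00 $/kg
  silicon carbide: σ_y = 452.0 MPa, ρ = 3170 kg/m³, cost = 33.07 $/kg
  GFRP laminate: σ_y = 388.0 MPa, ρ = 1880 kg/m³, cost = 4.100 $/kg
  GFRP laminate: M = 50.3 kN·m per $
  silicon carbide: M = 4.31 kN·m per $
  bronze: M = 3.78 kN·m per $
  nickel superalloy: M = 2.38 kN·m per $
  molybdenum: M = 1.87 kN·m per $
  silicon nitride: M = 1.53 kN·m per $
GFRP laminate ranks first.

GFRP laminate, M = 50.3 kN·m per $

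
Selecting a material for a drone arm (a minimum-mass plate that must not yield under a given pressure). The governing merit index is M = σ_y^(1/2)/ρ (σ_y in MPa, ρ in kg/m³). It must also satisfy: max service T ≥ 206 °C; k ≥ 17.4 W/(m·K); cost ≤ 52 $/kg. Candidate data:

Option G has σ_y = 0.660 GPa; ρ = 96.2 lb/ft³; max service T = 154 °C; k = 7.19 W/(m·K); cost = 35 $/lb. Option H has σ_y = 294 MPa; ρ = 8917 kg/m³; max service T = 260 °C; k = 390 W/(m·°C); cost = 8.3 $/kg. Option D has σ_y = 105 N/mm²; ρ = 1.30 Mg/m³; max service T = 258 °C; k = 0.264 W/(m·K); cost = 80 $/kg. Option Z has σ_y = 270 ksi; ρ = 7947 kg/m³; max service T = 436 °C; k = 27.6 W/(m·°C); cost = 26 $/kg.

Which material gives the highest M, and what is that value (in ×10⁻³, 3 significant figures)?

option Z, M = 5.43×10⁻³

Screen on constraints: max service T ≥ 206 °C; k ≥ 17.4 W/(m·K); cost ≤ 52 $/kg. Survivors: option H, option Z.
In SI units:
  option H: σ_y = 294.0 MPa, ρ = 8917 kg/m³
  option Z: σ_y = 1862 MPa, ρ = 7947 kg/m³
  option Z: M = 5.43×10⁻³
  option H: M = 1.92×10⁻³
Highest index: option Z.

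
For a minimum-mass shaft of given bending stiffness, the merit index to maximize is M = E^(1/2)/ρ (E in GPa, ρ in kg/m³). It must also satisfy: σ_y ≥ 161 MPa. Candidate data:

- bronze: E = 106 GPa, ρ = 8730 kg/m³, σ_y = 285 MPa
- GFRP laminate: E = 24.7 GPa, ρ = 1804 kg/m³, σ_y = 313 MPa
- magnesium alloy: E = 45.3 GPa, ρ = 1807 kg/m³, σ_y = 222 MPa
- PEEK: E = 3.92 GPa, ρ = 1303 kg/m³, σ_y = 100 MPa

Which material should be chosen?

magnesium alloy

Screen on constraints: σ_y ≥ 161 MPa. Survivors: bronze, GFRP laminate, magnesium alloy.
Computing M directly (units already consistent):
  magnesium alloy: M = 3.72×10⁻³
  GFRP laminate: M = 2.75×10⁻³
  bronze: M = 1.18×10⁻³
Highest index: magnesium alloy.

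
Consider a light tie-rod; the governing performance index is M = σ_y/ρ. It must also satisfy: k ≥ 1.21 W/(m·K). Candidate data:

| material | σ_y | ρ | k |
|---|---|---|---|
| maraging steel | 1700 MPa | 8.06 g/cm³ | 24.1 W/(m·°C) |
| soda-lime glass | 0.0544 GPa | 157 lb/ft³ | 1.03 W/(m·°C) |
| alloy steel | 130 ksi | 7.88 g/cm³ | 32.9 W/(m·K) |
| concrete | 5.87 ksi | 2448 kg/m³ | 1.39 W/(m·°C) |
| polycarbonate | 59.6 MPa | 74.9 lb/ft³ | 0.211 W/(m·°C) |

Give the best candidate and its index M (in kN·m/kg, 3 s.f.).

maraging steel, M = 211 kN·m/kg

Screen on constraints: k ≥ 1.21 W/(m·K). Survivors: maraging steel, alloy steel, concrete.
Putting every candidate on a common basis:
  maraging steel: σ_y = 1700 MPa, ρ = 8060 kg/m³
  alloy steel: σ_y = 896.3 MPa, ρ = 7880 kg/m³
  concrete: σ_y = 40.47 MPa, ρ = 2448 kg/m³
  maraging steel: M = 211 kN·m/kg
  alloy steel: M = 114 kN·m/kg
  concrete: M = 16.5 kN·m/kg
Maraging steel has the largest M.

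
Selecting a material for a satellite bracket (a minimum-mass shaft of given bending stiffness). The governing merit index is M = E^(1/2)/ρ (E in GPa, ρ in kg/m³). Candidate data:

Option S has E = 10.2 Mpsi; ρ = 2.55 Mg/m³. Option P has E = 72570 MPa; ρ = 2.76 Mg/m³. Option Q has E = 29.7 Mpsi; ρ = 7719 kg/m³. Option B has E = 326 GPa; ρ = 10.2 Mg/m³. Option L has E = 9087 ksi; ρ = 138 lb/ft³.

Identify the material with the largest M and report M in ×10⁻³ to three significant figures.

option L, M = 3.58×10⁻³

In SI units:
  option S: E = 70.33 GPa, ρ = 2550 kg/m³
  option P: E = 72.57 GPa, ρ = 2760 kg/m³
  option Q: E = 204.8 GPa, ρ = 7719 kg/m³
  option B: E = 326.0 GPa, ρ = 10200 kg/m³
  option L: E = 62.65 GPa, ρ = 2211 kg/m³
  option L: M = 3.58×10⁻³
  option S: M = 3.29×10⁻³
  option P: M = 3.09×10⁻³
  option Q: M = 1.85×10⁻³
  option B: M = 1.77×10⁻³
Option L has the largest M.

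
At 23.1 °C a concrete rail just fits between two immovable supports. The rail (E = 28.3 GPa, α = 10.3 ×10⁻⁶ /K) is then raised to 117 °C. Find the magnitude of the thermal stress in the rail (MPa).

ΔT = 93.90 K. Constrained thermal stress σ = E·α·ΔT = 28.30×10³ MPa × 10.3×10⁻⁶ × 93.90 = 27.4 MPa (compressive).

27.4 MPa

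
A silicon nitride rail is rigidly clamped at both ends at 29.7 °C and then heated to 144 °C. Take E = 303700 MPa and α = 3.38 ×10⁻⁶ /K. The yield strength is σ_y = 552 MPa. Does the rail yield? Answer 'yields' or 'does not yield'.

does not yield

E = 303700 MPa = 303.7 GPa.
ΔT = 114.3 K. Constrained thermal stress σ = E·α·ΔT = 303.7×10³ MPa × 3.38×10⁻⁶ × 114.3 = 117 MPa (compressive).
Compare to σ_y = 552 MPa: σ < σ_y, so it does not yield.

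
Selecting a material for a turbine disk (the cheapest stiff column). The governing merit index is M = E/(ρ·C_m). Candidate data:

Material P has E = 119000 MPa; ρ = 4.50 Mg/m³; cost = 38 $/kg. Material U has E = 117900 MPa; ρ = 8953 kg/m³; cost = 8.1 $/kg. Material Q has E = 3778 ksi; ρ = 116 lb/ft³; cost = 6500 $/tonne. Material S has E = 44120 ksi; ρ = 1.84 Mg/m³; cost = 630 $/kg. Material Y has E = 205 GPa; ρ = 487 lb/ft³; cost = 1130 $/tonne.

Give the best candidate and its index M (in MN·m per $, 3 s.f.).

In SI units:
  material P: E = 119.0 GPa, ρ = 4500 kg/m³, cost = 38.00 $/kg
  material U: E = 117.9 GPa, ρ = 8953 kg/m³, cost = 8.100 $/kg
  material Q: E = 26.05 GPa, ρ = 1858 kg/m³, cost = 6.500 $/kg
  material S: E = 304.2 GPa, ρ = 1840 kg/m³, cost = 630.0 $/kg
  material Y: E = 205.0 GPa, ρ = 7801 kg/m³, cost = 1.130 $/kg
  material Y: M = 23.3 MN·m per $
  material Q: M = 2.16 MN·m per $
  material U: M = 1.63 MN·m per $
  material P: M = 0.696 MN·m per $
  material S: M = 0.262 MN·m per $
The maximum is for material Y.

material Y, M = 23.3 MN·m per $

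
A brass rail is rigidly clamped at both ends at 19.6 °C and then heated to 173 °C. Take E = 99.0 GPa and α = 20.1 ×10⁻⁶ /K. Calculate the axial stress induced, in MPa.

ΔT = 153.4 K. Constrained thermal stress σ = E·α·ΔT = 99.00×10³ MPa × 20.1×10⁻⁶ × 153.4 = 305 MPa (compressive).

305 MPa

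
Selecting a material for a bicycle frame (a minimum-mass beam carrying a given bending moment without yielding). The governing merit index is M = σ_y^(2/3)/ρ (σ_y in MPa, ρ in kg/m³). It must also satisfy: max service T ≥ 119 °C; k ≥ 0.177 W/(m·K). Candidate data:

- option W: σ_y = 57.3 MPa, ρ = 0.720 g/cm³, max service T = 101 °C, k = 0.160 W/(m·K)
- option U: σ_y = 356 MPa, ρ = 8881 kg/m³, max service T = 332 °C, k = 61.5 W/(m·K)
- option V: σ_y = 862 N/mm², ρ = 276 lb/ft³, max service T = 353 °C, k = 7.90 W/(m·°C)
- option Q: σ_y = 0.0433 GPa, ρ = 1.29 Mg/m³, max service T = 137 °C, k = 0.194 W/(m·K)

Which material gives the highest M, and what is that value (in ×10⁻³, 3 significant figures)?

Screen on constraints: max service T ≥ 119 °C; k ≥ 0.177 W/(m·K). Survivors: option U, option V, option Q.
In SI units:
  option U: σ_y = 356.0 MPa, ρ = 8881 kg/m³
  option V: σ_y = 862.0 MPa, ρ = 4421 kg/m³
  option Q: σ_y = 43.30 MPa, ρ = 1290 kg/m³
  option V: M = 20.5×10⁻³
  option Q: M = 9.56×10⁻³
  option U: M = 5.66×10⁻³
The maximum is for option V.

option V, M = 20.5×10⁻³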